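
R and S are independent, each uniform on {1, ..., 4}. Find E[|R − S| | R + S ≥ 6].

Outcomes with R + S ≥ 6: (2,4), (3,3), (3,4), (4,2), (4,3), (4,4), each with probability 1/16.
E[|R − S| | R + S ≥ 6] = (2 + 0 + 1 + 2 + 1 + 0) / 6 = 1.

1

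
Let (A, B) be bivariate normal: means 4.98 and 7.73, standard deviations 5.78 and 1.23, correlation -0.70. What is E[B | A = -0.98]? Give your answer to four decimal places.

E[B | A=x] = μ_B + ρ(σ_B/σ_A)(x − μ_A) for jointly normal variables.
E[B | A=-0.98] = 7.73 + (-0.70)·(1.23/5.78)·(-0.98 − (4.98)) = 7.73 + (-0.14896)·(-5.96) = 8.6178.

8.6178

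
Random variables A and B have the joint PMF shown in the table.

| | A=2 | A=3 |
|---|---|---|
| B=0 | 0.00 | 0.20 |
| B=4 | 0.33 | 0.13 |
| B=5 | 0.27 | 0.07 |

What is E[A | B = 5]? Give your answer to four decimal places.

2.2059

P(B = 5) = 0.34.
Σ A·P over the event = 2·(0.27) + 3·(0.07) = 0.75.
E[A | B = 5] = (0.75) / (0.34) = 2.2059.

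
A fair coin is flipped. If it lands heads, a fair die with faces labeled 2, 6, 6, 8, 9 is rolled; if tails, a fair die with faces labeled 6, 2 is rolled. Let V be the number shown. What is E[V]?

E[V | heads] = (2+6+6+8+9)/5 = 31/5.
E[V | tails] = (6+2)/2 = 4.
By the law of total expectation,
E[V] = (1/2)·(31/5) + (1/2)·(4) = 51/10.

51/10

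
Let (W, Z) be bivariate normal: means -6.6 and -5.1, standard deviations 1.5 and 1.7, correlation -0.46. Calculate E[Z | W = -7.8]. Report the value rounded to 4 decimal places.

-4.4744

For a bivariate normal, E[Z | W=x] = μ_Z + ρ·(σ_Z/σ_W)·(x − μ_W).
E[Z | W=-7.8] = -5.1 + (-0.46)·(1.7/1.5)·(-7.8 − (-6.6)) = -5.1 + (-0.52133)·(-1.2) = -4.4744.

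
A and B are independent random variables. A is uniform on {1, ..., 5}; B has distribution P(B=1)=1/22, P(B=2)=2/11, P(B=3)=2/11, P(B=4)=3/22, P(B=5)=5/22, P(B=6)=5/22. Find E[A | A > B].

113/27

P(A > B) = 27/110.
Summing A·P(x,y) over outcomes with A > B gives 113/110.
E[A | A > B] = (113/110) / (27/110) = 113/27.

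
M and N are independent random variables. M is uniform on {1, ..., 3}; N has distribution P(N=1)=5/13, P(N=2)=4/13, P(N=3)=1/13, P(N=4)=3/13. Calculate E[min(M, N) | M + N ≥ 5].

P(M + N ≥ 5) = 5/13.
Summing min(M,N)·P(x,y) over outcomes with M + N ≥ 5 gives 31/39.
E[min(M, N) | M + N ≥ 5] = (31/39) / (5/13) = 31/15.

31/15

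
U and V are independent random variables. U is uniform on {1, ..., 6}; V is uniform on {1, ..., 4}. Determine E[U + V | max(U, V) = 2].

10/3

Outcomes with max(U, V) = 2: (1,2), (2,1), (2,2), each with probability 1/24.
E[U + V | max(U, V) = 2] = (3 + 3 + 4) / 3 = 10/3.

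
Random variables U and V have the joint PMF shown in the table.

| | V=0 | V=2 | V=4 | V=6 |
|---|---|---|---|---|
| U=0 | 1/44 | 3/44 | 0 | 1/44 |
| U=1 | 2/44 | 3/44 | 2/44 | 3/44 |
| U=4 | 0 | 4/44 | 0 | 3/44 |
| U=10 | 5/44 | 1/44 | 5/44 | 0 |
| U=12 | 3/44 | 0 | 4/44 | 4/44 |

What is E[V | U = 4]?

26/7

P(U = 4) = 7/44.
Σ V·P over the event = 2·(4/44) + 6·(3/44) = 13/22.
E[V | U = 4] = (13/22) / (7/44) = 26/7.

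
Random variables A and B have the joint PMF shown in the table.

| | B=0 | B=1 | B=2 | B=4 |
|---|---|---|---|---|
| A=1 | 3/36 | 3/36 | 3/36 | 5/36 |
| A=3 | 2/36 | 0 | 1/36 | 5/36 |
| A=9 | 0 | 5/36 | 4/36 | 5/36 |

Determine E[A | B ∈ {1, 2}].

45/8

P(B ∈ {1, 2}) = 4/9.
Σ A·P over the event = 1·(3/36) + 1·(3/36) + 3·(1/36) + 9·(5/36) + 9·(4/36) = 5/2.
E[A | B ∈ {1, 2}] = (5/2) / (4/9) = 45/8.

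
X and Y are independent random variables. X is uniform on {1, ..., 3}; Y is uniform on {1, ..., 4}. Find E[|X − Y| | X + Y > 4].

Outcomes with X + Y > 4: (1,4), (2,3), (2,4), (3,2), (3,3), (3,4), each with probability 1/12.
E[|X − Y| | X + Y > 4] = (3 + 1 + 2 + 1 + 0 + 1) / 6 = 4/3.

4/3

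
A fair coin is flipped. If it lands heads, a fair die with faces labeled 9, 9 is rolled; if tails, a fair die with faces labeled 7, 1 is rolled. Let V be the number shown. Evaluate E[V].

13/2

E[V | heads] = (9+9)/2 = 9.
E[V | tails] = (7+1)/2 = 4.
E[V] = (1/2)·(9) + (1/2)·(4) = 13/2.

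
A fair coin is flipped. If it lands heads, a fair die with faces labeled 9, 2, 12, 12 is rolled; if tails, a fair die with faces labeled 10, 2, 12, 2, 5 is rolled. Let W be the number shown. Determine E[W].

E[W | heads] = (9+2+12+12)/4 = 35/4.
E[W | tails] = (10+2+12+2+5)/5 = 31/5.
E[W] = (1/2)·(35/4) + (1/2)·(31/5) = 299/40.

299/40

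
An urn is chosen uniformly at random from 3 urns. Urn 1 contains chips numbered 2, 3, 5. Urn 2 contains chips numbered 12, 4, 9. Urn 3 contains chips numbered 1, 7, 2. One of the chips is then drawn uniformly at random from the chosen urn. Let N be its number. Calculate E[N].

5

E[N | urn 1] = (2+3+5)/3 = 10/3.
E[N | urn 2] = (12+4+9)/3 = 25/3.
E[N | urn 3] = (1+7+2)/3 = 10/3.
By the law of total expectation,
E[N] = (1/3)·(10/3) + (1/3)·(25/3) + (1/3)·(10/3) = 5.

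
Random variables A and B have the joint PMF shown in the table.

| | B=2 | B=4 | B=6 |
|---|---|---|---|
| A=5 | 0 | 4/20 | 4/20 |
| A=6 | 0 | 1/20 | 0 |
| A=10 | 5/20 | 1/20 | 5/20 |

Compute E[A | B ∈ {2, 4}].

86/11

P(B ∈ {2, 4}) = 11/20.
Summing A·P(A=x,B=y) over the conditioning event gives 43/10.
E[A | B ∈ {2, 4}] = (43/10) / (11/20) = 86/11.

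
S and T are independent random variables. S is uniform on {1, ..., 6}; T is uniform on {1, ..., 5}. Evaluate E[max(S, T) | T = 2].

11/3

Outcomes with T = 2: (1,2), (2,2), (3,2), (4,2), (5,2), (6,2), each with probability 1/30.
E[max(S, T) | T = 2] = (2 + 2 + 3 + 4 + 5 + 6) / 6 = 11/3.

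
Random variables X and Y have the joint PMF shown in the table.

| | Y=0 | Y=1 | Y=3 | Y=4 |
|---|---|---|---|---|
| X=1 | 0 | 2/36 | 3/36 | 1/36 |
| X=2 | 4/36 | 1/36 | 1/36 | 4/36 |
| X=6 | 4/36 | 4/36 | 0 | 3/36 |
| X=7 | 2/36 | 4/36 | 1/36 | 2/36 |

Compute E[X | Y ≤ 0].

P(Y ≤ 0) = 5/18.
Σ X·P over the event = 2·(4/36) + 6·(4/36) + 7·(2/36) = 23/18.
E[X | Y ≤ 0] = (23/18) / (5/18) = 23/5.

23/5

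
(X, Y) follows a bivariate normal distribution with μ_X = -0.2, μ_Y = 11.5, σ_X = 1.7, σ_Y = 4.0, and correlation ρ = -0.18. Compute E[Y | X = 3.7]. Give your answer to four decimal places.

9.8482

For a bivariate normal, E[Y | X=x] = μ_Y + ρ·(σ_Y/σ_X)·(x − μ_X).
E[Y | X=3.7] = 11.5 + (-0.18)·(4.0/1.7)·(3.7 − (-0.2)) = 11.5 + (-0.42353)·(3.9) = 9.8482.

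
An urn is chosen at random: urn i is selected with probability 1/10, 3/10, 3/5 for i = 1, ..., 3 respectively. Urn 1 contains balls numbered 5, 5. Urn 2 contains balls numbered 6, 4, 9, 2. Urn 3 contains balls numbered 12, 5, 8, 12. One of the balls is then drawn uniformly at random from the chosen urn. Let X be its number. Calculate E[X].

61/8

E[X | urn 1] = (5+5)/2 = 5.
E[X | urn 2] = (6+4+9+2)/4 = 21/4.
E[X | urn 3] = (12+5+8+12)/4 = 37/4.
E[X] = (1/10)·(5) + (3/10)·(21/4) + (3/5)·(37/4) = 61/8.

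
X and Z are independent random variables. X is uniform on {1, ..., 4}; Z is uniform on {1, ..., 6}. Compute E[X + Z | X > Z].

Outcomes with X > Z: (2,1), (3,1), (3,2), (4,1), (4,2), (4,3), each with probability 1/24.
E[X + Z | X > Z] = (3 + 4 + 5 + 5 + 6 + 7) / 6 = 5.

5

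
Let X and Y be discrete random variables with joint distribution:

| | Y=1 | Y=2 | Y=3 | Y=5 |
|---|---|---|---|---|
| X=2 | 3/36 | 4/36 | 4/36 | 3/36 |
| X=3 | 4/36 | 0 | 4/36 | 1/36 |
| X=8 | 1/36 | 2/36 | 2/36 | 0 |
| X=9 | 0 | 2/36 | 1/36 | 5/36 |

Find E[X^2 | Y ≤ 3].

P(Y ≤ 3) = 3/4.
Summing X^2·P(X=x,Y=y) over the conditioning event gives 679/36.
E[X^2 | Y ≤ 3] = (679/36) / (3/4) = 679/27.

679/27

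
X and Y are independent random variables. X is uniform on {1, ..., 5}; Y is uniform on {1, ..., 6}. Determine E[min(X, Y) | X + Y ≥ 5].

P(X + Y ≥ 5) = 4/5.
Summing min(X,Y)·P(x,y) over outcomes with X + Y ≥ 5 gives 21/10.
E[min(X, Y) | X + Y ≥ 5] = (21/10) / (4/5) = 21/8.

21/8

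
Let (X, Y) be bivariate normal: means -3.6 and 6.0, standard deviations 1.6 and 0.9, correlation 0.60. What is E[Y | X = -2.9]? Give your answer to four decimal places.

6.2363

The regression of Y on X has slope ρ·σ_Y/σ_X and passes through (μ_X, μ_Y).
E[Y | X=-2.9] = 6.0 + (0.60)·(0.9/1.6)·(-2.9 − (-3.6)) = 6.0 + (0.3375)·(0.7) = 6.2363.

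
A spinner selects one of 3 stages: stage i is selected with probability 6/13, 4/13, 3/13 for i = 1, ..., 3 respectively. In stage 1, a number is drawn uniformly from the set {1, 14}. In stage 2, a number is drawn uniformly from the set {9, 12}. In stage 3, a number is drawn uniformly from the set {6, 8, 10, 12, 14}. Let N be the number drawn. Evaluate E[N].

E[N | stage 1] = (1+14)/2 = 15/2.
E[N | stage 2] = (9+12)/2 = 21/2.
E[N | stage 3] = (6+8+10+12+14)/5 = 10.
E[N] = (6/13)·(15/2) + (4/13)·(21/2) + (3/13)·(10) = 9.

9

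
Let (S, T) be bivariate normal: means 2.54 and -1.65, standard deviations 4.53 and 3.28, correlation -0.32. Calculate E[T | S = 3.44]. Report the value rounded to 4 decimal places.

-1.8585

The regression of T on S has slope ρ·σ_T/σ_S and passes through (μ_S, μ_T).
E[T | S=3.44] = -1.65 + (-0.32)·(3.28/4.53)·(3.44 − (2.54)) = -1.65 + (-0.2317)·(0.9) = -1.8585.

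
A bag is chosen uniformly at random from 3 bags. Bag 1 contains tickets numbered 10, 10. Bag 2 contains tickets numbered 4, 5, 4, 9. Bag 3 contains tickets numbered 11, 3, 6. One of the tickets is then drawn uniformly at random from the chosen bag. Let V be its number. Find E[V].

133/18

E[V | bag 1] = (10+10)/2 = 10.
E[V | bag 2] = (4+5+4+9)/4 = 11/2.
E[V | bag 3] = (11+3+6)/3 = 20/3.
By the law of total expectation,
E[V] = (1/3)·(10) + (1/3)·(11/2) + (1/3)·(20/3) = 133/18.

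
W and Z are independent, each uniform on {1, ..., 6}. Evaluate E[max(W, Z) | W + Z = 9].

Outcomes with W + Z = 9: (3,6), (4,5), (5,4), (6,3), each with probability 1/36.
E[max(W, Z) | W + Z = 9] = (6 + 5 + 5 + 6) / 4 = 11/2.

11/2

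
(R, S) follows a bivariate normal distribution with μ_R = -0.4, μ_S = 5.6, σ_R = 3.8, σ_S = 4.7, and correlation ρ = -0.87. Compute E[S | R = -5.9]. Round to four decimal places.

For a bivariate normal, E[S | R=x] = μ_S + ρ·(σ_S/σ_R)·(x − μ_R).
E[S | R=-5.9] = 5.6 + (-0.87)·(4.7/3.8)·(-5.9 − (-0.4)) = 5.6 + (-1.07605)·(-5.5) = 11.5183.

11.5183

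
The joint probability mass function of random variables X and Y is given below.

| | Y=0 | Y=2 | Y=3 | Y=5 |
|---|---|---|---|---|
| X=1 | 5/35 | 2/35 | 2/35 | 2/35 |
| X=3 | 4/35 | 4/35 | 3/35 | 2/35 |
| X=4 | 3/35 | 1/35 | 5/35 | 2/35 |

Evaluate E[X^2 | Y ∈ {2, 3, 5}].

215/23

P(Y ∈ {2, 3, 5}) = 23/35.
Summing X^2·P(X=x,Y=y) over the conditioning event gives 43/7.
E[X^2 | Y ∈ {2, 3, 5}] = (43/7) / (23/35) = 215/23.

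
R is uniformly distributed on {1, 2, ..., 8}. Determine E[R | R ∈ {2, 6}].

P(R ∈ {2, 6}) = 1/4.
Σ over the event: 2·1/8 + 6·1/8 = 1.
E[R | R ∈ {2, 6}] = (1) / (1/4) = 4.

4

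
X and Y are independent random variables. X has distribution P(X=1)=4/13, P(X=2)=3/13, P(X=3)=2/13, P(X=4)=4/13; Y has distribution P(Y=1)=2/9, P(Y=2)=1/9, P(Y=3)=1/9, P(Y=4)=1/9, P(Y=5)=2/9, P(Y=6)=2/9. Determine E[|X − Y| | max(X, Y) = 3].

P(max(X, Y) = 3) = 5/39.
Summing |X−Y|·P(x,y) over outcomes with max(X, Y) = 3 gives 7/39.
E[|X − Y| | max(X, Y) = 3] = (7/39) / (5/39) = 7/5.

7/5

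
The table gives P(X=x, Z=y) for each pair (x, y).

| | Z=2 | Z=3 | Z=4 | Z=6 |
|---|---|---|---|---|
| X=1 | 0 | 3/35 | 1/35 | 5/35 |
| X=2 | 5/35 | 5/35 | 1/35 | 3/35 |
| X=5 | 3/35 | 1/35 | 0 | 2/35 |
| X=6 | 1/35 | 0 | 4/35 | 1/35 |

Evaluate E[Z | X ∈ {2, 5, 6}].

46/13

P(X ∈ {2, 5, 6}) = 26/35.
Summing Z·P(X=x,Z=y) over the conditioning event gives 92/35.
E[Z | X ∈ {2, 5, 6}] = (92/35) / (26/35) = 46/13.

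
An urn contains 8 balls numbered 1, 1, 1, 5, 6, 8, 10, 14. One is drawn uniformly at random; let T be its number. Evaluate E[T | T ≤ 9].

P(T ≤ 9) = 3/4.
Σ over the event: 1·3/8 + 5·1/8 + 6·1/8 + 8·1/8 = 11/4.
E[T | T ≤ 9] = (11/4) / (3/4) = 11/3.

11/3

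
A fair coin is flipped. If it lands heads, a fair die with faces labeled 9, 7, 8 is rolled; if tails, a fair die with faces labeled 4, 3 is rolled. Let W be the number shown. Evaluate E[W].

23/4

E[W | heads] = (9+7+8)/3 = 8.
E[W | tails] = (4+3)/2 = 7/2.
E[W] = (1/2)·(8) + (1/2)·(7/2) = 23/4.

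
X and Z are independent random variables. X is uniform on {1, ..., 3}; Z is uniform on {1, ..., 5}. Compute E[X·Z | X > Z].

11/3

Outcomes with X > Z: (2,1), (3,1), (3,2), each with probability 1/15.
E[X·Z | X > Z] = (2 + 3 + 6) / 3 = 11/3.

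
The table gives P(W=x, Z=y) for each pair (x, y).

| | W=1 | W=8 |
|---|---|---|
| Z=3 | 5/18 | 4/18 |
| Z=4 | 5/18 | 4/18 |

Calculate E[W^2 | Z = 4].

P(Z = 4) = 1/2.
Σ W^2·P over the event = 1·(5/18) + 64·(4/18) = 29/2.
E[W^2 | Z = 4] = (29/2) / (1/2) = 29.

29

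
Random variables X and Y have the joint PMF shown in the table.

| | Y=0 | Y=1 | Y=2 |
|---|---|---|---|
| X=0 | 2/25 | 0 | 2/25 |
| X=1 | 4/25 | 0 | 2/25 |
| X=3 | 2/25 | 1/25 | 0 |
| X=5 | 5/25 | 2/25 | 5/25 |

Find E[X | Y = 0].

35/13

P(Y = 0) = 13/25.
Σ X·P over the event = 0·(2/25) + 1·(4/25) + 3·(2/25) + 5·(5/25) = 7/5.
E[X | Y = 0] = (7/5) / (13/25) = 35/13.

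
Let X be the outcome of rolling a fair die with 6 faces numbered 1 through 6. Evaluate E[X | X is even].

4

Given X is even, X is equally likely to be any of {2, 4, 6}.
E[X | X is even] = (2 + 4 + 6) / 3 = 4.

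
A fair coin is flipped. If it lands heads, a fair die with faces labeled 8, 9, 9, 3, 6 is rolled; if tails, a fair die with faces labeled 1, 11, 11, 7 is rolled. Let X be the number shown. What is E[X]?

E[X | heads] = (8+9+9+3+6)/5 = 7.
E[X | tails] = (1+11+11+7)/4 = 15/2.
E[X] = (1/2)·(7) + (1/2)·(15/2) = 29/4.

29/4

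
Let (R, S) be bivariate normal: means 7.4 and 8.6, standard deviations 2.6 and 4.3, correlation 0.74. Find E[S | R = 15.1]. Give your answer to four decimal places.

18.0236

For a bivariate normal, E[S | R=x] = μ_S + ρ·(σ_S/σ_R)·(x − μ_R).
E[S | R=15.1] = 8.6 + (0.74)·(4.3/2.6)·(15.1 − (7.4)) = 8.6 + (1.22385)·(7.7) = 18.0236.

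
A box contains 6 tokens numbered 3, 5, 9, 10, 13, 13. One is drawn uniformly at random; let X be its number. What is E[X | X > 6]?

P(X > 6) = 2/3.
Σ over the event: 9·1/6 + 10·1/6 + 13·1/3 = 15/2.
E[X | X > 6] = (15/2) / (2/3) = 45/4.

45/4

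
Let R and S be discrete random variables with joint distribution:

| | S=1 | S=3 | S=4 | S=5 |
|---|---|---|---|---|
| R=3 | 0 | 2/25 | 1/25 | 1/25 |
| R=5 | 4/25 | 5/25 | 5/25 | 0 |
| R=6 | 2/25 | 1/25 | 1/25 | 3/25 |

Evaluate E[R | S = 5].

P(S = 5) = 4/25.
Σ R·P over the event = 3·(1/25) + 6·(3/25) = 21/25.
E[R | S = 5] = (21/25) / (4/25) = 21/4.

21/4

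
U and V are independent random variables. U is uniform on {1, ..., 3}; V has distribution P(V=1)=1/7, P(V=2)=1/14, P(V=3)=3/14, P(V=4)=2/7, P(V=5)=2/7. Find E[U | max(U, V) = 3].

9/4

P(max(U, V) = 3) = 2/7.
Summing U·P(x,y) over outcomes with max(U, V) = 3 gives 9/14.
E[U | max(U, V) = 3] = (9/14) / (2/7) = 9/4.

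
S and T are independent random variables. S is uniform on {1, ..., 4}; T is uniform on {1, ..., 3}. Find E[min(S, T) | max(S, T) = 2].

4/3

Outcomes with max(S, T) = 2: (1,2), (2,1), (2,2), each with probability 1/12.
E[min(S, T) | max(S, T) = 2] = (1 + 1 + 2) / 3 = 4/3.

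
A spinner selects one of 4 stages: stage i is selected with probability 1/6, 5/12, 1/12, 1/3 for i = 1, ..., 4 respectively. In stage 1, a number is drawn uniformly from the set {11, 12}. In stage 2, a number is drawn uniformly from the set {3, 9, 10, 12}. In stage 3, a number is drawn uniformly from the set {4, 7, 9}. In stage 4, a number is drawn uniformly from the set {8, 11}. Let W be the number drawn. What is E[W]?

E[W | stage 1] = (11+12)/2 = 23/2.
E[W | stage 2] = (3+9+10+12)/4 = 17/2.
E[W | stage 3] = (4+7+9)/3 = 20/3.
E[W | stage 4] = (8+11)/2 = 19/2.
By the law of total expectation,
E[W] = (1/6)·(23/2) + (5/12)·(17/2) + (1/12)·(20/3) + (1/3)·(19/2) = 661/72.

661/72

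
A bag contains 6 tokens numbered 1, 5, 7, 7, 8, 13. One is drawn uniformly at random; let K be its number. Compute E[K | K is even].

8

P(K is even) = 1/6.
Σ over the event: 8·1/6 = 4/3.
E[K | K is even] = (4/3) / (1/6) = 8.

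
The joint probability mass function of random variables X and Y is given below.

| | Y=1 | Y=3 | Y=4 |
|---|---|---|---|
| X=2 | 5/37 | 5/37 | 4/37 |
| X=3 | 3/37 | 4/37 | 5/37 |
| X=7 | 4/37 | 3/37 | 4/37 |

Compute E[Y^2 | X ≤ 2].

57/7

P(X ≤ 2) = 14/37.
Σ Y^2·P over the event = 1·(5/37) + 9·(5/37) + 16·(4/37) = 114/37.
E[Y^2 | X ≤ 2] = (114/37) / (14/37) = 57/7.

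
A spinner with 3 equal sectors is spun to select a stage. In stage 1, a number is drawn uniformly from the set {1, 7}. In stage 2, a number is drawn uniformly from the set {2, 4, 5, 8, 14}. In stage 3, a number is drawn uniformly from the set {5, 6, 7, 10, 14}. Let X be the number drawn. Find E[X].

19/3

E[X | stage 1] = (1+7)/2 = 4.
E[X | stage 2] = (2+4+5+8+14)/5 = 33/5.
E[X | stage 3] = (5+6+7+10+14)/5 = 42/5.
By the law of total expectation,
E[X] = (1/3)·(4) + (1/3)·(33/5) + (1/3)·(42/5) = 19/3.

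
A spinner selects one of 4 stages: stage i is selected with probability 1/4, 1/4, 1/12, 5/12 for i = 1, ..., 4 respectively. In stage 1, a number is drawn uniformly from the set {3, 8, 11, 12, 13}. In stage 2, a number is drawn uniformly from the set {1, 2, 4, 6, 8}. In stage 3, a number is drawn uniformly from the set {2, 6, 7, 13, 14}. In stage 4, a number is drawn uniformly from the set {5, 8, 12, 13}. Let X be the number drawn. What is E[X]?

E[X | stage 1] = (3+8+11+12+13)/5 = 47/5.
E[X | stage 2] = (1+2+4+6+8)/5 = 21/5.
E[X | stage 3] = (2+6+7+13+14)/5 = 42/5.
E[X | stage 4] = (5+8+12+13)/4 = 19/2.
E[X] = (1/4)·(47/5) + (1/4)·(21/5) + (1/12)·(42/5) + (5/12)·(19/2) = 967/120.

967/120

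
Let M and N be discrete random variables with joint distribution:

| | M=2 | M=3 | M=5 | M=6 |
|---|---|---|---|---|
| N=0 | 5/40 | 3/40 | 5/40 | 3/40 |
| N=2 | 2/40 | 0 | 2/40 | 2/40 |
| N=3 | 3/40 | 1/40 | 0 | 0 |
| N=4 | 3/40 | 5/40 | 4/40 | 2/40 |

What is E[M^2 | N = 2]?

65/3

P(N = 2) = 3/20.
Σ M^2·P over the event = 4·(2/40) + 25·(2/40) + 36·(2/40) = 13/4.
E[M^2 | N = 2] = (13/4) / (3/20) = 65/3.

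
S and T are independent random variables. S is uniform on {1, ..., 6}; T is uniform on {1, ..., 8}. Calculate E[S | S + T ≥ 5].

79/21

P(S + T ≥ 5) = 7/8.
Summing S·P(x,y) over outcomes with S + T ≥ 5 gives 79/24.
E[S | S + T ≥ 5] = (79/24) / (7/8) = 79/21.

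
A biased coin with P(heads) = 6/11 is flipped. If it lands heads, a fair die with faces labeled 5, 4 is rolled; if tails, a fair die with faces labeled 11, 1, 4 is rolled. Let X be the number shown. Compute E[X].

E[X | heads] = (5+4)/2 = 9/2.
E[X | tails] = (11+1+4)/3 = 16/3.
By the law of total expectation,
E[X] = (6/11)·(9/2) + (5/11)·(16/3) = 161/33.

161/33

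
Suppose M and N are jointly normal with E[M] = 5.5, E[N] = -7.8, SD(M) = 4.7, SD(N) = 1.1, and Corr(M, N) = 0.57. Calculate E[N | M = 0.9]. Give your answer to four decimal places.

-8.4137

E[N | M=x] = μ_N + ρ(σ_N/σ_M)(x − μ_M) for jointly normal variables.
E[N | M=0.9] = -7.8 + (0.57)·(1.1/4.7)·(0.9 − (5.5)) = -7.8 + (0.133404)·(-4.6) = -8.4137.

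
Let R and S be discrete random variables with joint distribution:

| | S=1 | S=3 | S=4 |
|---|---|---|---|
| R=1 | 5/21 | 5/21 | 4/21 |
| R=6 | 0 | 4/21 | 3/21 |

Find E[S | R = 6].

P(R = 6) = 1/3.
Σ S·P over the event = 3·(4/21) + 4·(3/21) = 8/7.
E[S | R = 6] = (8/7) / (1/3) = 24/7.

24/7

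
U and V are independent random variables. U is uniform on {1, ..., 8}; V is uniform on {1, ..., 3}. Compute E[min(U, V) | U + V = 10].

5/2

Outcomes with U + V = 10: (7,3), (8,2), each with probability 1/24.
E[min(U, V) | U + V = 10] = (3 + 2) / 2 = 5/2.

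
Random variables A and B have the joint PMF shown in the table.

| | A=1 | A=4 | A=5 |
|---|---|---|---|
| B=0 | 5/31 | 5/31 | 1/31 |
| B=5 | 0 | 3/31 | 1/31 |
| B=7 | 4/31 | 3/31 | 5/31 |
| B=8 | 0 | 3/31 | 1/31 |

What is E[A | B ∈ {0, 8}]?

47/15

P(B ∈ {0, 8}) = 15/31.
Σ A·P over the event = 1·(5/31) + 4·(5/31) + 4·(3/31) + 5·(1/31) + 5·(1/31) = 47/31.
E[A | B ∈ {0, 8}] = (47/31) / (15/31) = 47/15.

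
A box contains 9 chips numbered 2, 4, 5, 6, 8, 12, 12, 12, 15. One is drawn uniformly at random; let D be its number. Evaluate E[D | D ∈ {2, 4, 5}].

P(D ∈ {2, 4, 5}) = 1/3.
Σ over the event: 2·1/9 + 4·1/9 + 5·1/9 = 11/9.
E[D | D ∈ {2, 4, 5}] = (11/9) / (1/3) = 11/3.

11/3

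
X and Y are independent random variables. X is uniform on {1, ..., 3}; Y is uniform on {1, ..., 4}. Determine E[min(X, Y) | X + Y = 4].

4/3

Outcomes with X + Y = 4: (1,3), (2,2), (3,1), each with probability 1/12.
E[min(X, Y) | X + Y = 4] = (1 + 2 + 1) / 3 = 4/3.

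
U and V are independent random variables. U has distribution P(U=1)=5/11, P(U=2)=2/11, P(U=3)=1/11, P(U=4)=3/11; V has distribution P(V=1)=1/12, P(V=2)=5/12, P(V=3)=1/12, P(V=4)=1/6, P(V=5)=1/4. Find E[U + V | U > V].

P(U > V) = 29/132.
Summing (U+V)·P(x,y) over outcomes with U > V gives 161/132.
E[U + V | U > V] = (161/132) / (29/132) = 161/29.

161/29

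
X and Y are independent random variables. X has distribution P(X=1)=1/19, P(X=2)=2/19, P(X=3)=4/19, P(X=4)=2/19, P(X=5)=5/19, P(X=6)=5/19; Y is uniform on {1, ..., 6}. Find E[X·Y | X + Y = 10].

293/12

P(X + Y = 10) = 2/19.
Summing XY·P(x,y) over outcomes with X + Y = 10 gives 293/114.
E[X·Y | X + Y = 10] = (293/114) / (2/19) = 293/12.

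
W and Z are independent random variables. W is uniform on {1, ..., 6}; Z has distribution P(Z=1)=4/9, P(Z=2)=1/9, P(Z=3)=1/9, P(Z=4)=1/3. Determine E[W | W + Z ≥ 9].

39/7

P(W + Z ≥ 9) = 7/54.
Summing W·P(x,y) over outcomes with W + Z ≥ 9 gives 13/18.
E[W | W + Z ≥ 9] = (13/18) / (7/54) = 39/7.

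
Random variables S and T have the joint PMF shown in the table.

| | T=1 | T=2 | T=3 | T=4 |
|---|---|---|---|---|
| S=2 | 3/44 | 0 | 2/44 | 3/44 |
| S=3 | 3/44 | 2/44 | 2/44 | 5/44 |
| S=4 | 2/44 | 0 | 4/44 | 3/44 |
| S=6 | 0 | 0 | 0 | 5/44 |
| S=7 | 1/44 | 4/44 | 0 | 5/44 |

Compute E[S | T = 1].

P(T = 1) = 9/44.
Σ S·P over the event = 2·(3/44) + 3·(3/44) + 4·(2/44) + 7·(1/44) = 15/22.
E[S | T = 1] = (15/22) / (9/44) = 10/3.

10/3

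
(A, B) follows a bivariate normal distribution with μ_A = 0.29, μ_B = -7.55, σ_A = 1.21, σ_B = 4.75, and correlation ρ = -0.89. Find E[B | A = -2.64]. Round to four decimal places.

2.6868

For a bivariate normal, E[B | A=x] = μ_B + ρ·(σ_B/σ_A)·(x − μ_A).
E[B | A=-2.64] = -7.55 + (-0.89)·(4.75/1.21)·(-2.64 − (0.29)) = -7.55 + (-3.4938)·(-2.93) = 2.6868.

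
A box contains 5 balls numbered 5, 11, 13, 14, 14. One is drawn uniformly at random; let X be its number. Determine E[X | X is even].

14

P(X is even) = 2/5.
Σ over the event: 14·2/5 = 28/5.
E[X | X is even] = (28/5) / (2/5) = 14.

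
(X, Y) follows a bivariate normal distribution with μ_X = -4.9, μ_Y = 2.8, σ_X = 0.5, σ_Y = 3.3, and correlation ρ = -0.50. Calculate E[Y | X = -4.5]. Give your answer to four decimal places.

1.4800

The regression of Y on X has slope ρ·σ_Y/σ_X and passes through (μ_X, μ_Y).
E[Y | X=-4.5] = 2.8 + (-0.50)·(3.3/0.5)·(-4.5 − (-4.9)) = 2.8 + (-3.3)·(0.4) = 1.4800.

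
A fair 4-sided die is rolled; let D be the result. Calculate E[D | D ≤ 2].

Given D ≤ 2, D is equally likely to be any of {1, 2}.
E[D | D ≤ 2] = (1 + 2) / 2 = 3/2.

3/2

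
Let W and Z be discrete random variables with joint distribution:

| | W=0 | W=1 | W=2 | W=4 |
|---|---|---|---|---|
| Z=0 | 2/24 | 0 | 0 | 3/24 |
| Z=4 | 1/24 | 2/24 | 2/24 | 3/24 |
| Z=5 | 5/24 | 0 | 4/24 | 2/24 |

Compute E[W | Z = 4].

9/4

P(Z = 4) = 1/3.
Summing W·P(W=x,Z=y) over the conditioning event gives 3/4.
E[W | Z = 4] = (3/4) / (1/3) = 9/4.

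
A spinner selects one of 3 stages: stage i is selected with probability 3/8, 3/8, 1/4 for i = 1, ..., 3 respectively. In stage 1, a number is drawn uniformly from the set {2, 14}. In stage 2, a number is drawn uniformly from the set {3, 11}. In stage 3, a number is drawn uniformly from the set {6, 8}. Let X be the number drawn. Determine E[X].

E[X | stage 1] = (2+14)/2 = 8.
E[X | stage 2] = (3+11)/2 = 7.
E[X | stage 3] = (6+8)/2 = 7.
E[X] = (3/8)·(8) + (3/8)·(7) + (1/4)·(7) = 59/8.

59/8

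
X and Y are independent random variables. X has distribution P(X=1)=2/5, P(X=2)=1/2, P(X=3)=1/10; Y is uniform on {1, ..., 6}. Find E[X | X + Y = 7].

P(X + Y = 7) = 1/6.
Summing X·P(x,y) over outcomes with X + Y = 7 gives 17/60.
E[X | X + Y = 7] = (17/60) / (1/6) = 17/10.

17/10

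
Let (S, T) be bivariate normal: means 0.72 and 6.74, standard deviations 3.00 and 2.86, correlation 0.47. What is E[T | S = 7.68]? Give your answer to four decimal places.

9.8585

The regression of T on S has slope ρ·σ_T/σ_S and passes through (μ_S, μ_T).
E[T | S=7.68] = 6.74 + (0.47)·(2.86/3.00)·(7.68 − (0.72)) = 6.74 + (0.448067)·(6.96) = 9.8585.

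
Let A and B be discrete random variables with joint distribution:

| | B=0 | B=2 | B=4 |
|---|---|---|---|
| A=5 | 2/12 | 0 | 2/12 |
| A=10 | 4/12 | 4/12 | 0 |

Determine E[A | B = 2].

10

P(B = 2) = 1/3.
Σ A·P over the event = 10·(4/12) = 10/3.
E[A | B = 2] = (10/3) / (1/3) = 10.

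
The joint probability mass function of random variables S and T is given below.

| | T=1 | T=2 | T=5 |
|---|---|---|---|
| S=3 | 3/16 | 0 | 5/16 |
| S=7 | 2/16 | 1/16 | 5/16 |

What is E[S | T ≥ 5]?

5

P(T ≥ 5) = 5/8.
Σ S·P over the event = 3·(5/16) + 7·(5/16) = 25/8.
E[S | T ≥ 5] = (25/8) / (5/8) = 5.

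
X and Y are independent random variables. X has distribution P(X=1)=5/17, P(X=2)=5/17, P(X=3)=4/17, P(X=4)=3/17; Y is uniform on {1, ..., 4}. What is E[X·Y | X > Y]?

59/11

P(X > Y) = 11/34.
Summing XY·P(x,y) over outcomes with X > Y gives 59/34.
E[X·Y | X > Y] = (59/34) / (11/34) = 59/11.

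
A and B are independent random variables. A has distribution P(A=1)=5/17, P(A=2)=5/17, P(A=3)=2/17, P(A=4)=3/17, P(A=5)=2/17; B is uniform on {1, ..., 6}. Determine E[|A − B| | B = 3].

P(B = 3) = 1/6.
Summing |A−B|·P(x,y) over outcomes with B = 3 gives 11/51.
E[|A − B| | B = 3] = (11/51) / (1/6) = 22/17.

22/17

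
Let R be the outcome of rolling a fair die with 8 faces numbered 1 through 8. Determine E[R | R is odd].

4

Given R is odd, R is equally likely to be any of {1, 3, 5, 7}.
E[R | R is odd] = (1 + 3 + 5 + 7) / 4 = 4.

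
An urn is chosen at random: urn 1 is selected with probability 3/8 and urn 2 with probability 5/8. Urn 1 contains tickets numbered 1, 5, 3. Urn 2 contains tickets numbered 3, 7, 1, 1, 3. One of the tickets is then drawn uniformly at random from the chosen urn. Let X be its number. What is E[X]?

E[X | urn 1] = (1+5+3)/3 = 3.
E[X | urn 2] = (3+7+1+1+3)/5 = 3.
E[X] = (3/8)·(3) + (5/8)·(3) = 3.

3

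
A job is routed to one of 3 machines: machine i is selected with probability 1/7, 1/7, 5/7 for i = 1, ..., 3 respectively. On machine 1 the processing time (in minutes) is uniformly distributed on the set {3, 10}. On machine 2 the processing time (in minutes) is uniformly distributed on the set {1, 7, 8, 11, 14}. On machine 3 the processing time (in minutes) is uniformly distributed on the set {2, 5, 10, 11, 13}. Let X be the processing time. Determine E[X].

E[X | machine 1] = (3+10)/2 = 13/2.
E[X | machine 2] = (1+7+8+11+14)/5 = 41/5.
E[X | machine 3] = (2+5+10+11+13)/5 = 41/5.
E[X] = (1/7)·(13/2) + (1/7)·(41/5) + (5/7)·(41/5) = 557/70.

557/70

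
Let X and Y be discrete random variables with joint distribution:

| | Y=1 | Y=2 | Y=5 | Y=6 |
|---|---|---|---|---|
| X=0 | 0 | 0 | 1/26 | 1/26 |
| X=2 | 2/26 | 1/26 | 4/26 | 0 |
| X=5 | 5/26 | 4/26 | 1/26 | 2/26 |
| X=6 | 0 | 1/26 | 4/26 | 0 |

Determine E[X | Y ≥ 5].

P(Y ≥ 5) = 1/2.
Σ X·P over the event = 0·(1/26) + 0·(1/26) + 2·(4/26) + 5·(1/26) + 5·(2/26) + 6·(4/26) = 47/26.
E[X | Y ≥ 5] = (47/26) / (1/2) = 47/13.

47/13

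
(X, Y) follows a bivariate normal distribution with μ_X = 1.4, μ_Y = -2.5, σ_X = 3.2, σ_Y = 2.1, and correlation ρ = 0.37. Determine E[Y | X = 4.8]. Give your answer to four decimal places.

-1.6744

E[Y | X=x] = μ_Y + ρ(σ_Y/σ_X)(x − μ_X) for jointly normal variables.
E[Y | X=4.8] = -2.5 + (0.37)·(2.1/3.2)·(4.8 − (1.4)) = -2.5 + (0.24281)·(3.4) = -1.6744.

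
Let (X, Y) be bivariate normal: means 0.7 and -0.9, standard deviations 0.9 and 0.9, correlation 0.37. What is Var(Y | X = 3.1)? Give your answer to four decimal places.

0.6991

Var(Y | X=x) = (1 − ρ²)·σ_Y².
Var(Y | X=3.1) = (0.9)²·(1 − (0.37)²) = 0.81·0.8631 = 0.6991.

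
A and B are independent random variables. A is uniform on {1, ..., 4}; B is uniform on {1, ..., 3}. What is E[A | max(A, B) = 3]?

Outcomes with max(A, B) = 3: (1,3), (2,3), (3,1), (3,2), (3,3), each with probability 1/12.
E[A | max(A, B) = 3] = (1 + 2 + 3 + 3 + 3) / 5 = 12/5.

12/5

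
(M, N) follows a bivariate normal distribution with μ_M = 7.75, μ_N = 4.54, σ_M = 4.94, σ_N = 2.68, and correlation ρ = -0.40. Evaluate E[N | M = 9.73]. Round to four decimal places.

The regression of N on M has slope ρ·σ_N/σ_M and passes through (μ_M, μ_N).
E[N | M=9.73] = 4.54 + (-0.40)·(2.68/4.94)·(9.73 − (7.75)) = 4.54 + (-0.217)·(1.98) = 4.1103.

4.1103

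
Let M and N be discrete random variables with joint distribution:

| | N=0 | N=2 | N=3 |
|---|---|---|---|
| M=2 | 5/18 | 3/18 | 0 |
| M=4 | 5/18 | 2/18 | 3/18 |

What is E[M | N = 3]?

P(N = 3) = 1/6.
Σ M·P over the event = 4·(3/18) = 2/3.
E[M | N = 3] = (2/3) / (1/6) = 4.

4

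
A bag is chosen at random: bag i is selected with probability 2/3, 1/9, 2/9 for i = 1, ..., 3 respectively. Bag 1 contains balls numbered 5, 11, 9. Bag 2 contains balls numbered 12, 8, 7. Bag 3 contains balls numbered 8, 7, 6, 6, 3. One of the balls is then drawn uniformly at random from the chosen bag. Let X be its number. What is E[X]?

E[X | bag 1] = (5+11+9)/3 = 25/3.
E[X | bag 2] = (12+8+7)/3 = 9.
E[X | bag 3] = (8+7+6+6+3)/5 = 6.
E[X] = (2/3)·(25/3) + (1/9)·(9) + (2/9)·(6) = 71/9.

71/9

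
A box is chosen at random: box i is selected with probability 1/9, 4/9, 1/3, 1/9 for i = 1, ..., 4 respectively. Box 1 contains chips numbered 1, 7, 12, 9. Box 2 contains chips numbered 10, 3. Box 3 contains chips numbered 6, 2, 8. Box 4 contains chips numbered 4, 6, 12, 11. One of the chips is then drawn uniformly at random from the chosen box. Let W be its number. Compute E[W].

E[W | box 1] = (1+7+12+9)/4 = 29/4.
E[W | box 2] = (10+3)/2 = 13/2.
E[W | box 3] = (6+2+8)/3 = 16/3.
E[W | box 4] = (4+6+12+11)/4 = 33/4.
E[W] = (1/9)·(29/4) + (4/9)·(13/2) + (1/3)·(16/3) + (1/9)·(33/4) = 115/18.

115/18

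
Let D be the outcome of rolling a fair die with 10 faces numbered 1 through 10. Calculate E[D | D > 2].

13/2

Given D > 2, D is equally likely to be any of {3, 4, 5, 6, 7, 8, 9, 10}.
E[D | D > 2] = (3 + 4 + 5 + 6 + 7 + 8 + 9 + 10) / 8 = 13/2.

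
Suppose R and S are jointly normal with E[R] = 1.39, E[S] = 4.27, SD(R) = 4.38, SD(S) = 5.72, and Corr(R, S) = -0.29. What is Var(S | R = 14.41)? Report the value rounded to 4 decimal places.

29.9668

The conditional variance in a bivariate normal is σ_S²(1 − ρ²), independent of x.
Var(S | R=14.41) = (5.72)²·(1 − (-0.29)²) = 32.7184·0.9159 = 29.9668.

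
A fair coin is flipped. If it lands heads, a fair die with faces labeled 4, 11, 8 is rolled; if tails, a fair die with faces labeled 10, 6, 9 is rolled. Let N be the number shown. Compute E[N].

E[N | heads] = (4+11+8)/3 = 23/3.
E[N | tails] = (10+6+9)/3 = 25/3.
By the law of total expectation,
E[N] = (1/2)·(23/3) + (1/2)·(25/3) = 8.

8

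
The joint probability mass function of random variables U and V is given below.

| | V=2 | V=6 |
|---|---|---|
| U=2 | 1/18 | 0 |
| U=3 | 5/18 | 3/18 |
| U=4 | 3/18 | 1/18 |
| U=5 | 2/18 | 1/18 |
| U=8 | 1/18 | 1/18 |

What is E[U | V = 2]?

P(V = 2) = 2/3.
Σ U·P over the event = 2·(1/18) + 3·(5/18) + 4·(3/18) + 5·(2/18) + 8·(1/18) = 47/18.
E[U | V = 2] = (47/18) / (2/3) = 47/12.

47/12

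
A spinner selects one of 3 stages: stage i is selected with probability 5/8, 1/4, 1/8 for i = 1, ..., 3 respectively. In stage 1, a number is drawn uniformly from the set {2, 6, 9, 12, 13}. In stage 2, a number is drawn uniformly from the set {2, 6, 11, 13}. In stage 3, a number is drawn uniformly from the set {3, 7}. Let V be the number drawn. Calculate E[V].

E[V | stage 1] = (2+6+9+12+13)/5 = 42/5.
E[V | stage 2] = (2+6+11+13)/4 = 8.
E[V | stage 3] = (3+7)/2 = 5.
E[V] = (5/8)·(42/5) + (1/4)·(8) + (1/8)·(5) = 63/8.

63/8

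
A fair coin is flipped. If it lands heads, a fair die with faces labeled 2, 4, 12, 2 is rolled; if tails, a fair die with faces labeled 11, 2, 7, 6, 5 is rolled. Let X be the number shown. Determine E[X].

E[X | heads] = (2+4+12+2)/4 = 5.
E[X | tails] = (11+2+7+6+5)/5 = 31/5.
By the law of total expectation,
E[X] = (1/2)·(5) + (1/2)·(31/5) = 28/5.

28/5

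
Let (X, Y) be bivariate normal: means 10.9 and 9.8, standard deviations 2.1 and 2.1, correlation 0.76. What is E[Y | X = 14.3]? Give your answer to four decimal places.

E[Y | X=x] = μ_Y + ρ(σ_Y/σ_X)(x − μ_X) for jointly normal variables.
E[Y | X=14.3] = 9.8 + (0.76)·(2.1/2.1)·(14.3 − (10.9)) = 9.8 + (0.76)·(3.4) = 12.3840.

12.3840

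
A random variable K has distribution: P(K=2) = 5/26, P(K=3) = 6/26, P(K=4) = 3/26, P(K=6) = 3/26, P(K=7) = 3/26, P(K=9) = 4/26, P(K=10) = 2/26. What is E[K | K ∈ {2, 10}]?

P(K ∈ {2, 10}) = 7/26.
Σ over the event: 2·5/26 + 10·1/13 = 15/13.
E[K | K ∈ {2, 10}] = (15/13) / (7/26) = 30/7.

30/7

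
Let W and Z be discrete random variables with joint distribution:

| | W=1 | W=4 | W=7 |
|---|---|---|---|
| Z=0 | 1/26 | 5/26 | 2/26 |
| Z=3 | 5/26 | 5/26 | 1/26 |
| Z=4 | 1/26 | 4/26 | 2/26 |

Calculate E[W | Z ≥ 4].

31/7

P(Z ≥ 4) = 7/26.
Σ W·P over the event = 1·(1/26) + 4·(4/26) + 7·(2/26) = 31/26.
E[W | Z ≥ 4] = (31/26) / (7/26) = 31/7.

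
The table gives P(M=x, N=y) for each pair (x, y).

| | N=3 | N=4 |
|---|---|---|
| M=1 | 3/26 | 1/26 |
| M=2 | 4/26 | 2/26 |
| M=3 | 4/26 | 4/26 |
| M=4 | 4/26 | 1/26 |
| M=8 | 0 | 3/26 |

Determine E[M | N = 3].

13/5

P(N = 3) = 15/26.
Σ M·P over the event = 1·(3/26) + 2·(4/26) + 3·(4/26) + 4·(4/26) = 3/2.
E[M | N = 3] = (3/2) / (15/26) = 13/5.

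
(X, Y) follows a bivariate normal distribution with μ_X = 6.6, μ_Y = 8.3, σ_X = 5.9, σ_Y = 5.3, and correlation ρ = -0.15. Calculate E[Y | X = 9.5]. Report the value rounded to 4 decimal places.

The regression of Y on X has slope ρ·σ_Y/σ_X and passes through (μ_X, μ_Y).
E[Y | X=9.5] = 8.3 + (-0.15)·(5.3/5.9)·(9.5 − (6.6)) = 8.3 + (-0.13475)·(2.9) = 7.9092.

7.9092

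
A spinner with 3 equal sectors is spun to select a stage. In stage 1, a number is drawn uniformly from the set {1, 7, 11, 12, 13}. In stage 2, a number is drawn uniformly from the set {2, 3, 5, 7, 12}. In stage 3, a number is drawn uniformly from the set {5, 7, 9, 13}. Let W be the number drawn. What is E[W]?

E[W | stage 1] = (1+7+11+12+13)/5 = 44/5.
E[W | stage 2] = (2+3+5+7+12)/5 = 29/5.
E[W | stage 3] = (5+7+9+13)/4 = 17/2.
By the law of total expectation,
E[W] = (1/3)·(44/5) + (1/3)·(29/5) + (1/3)·(17/2) = 77/10.

77/10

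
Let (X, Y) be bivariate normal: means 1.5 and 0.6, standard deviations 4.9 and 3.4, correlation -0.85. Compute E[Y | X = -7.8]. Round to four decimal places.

The regression of Y on X has slope ρ·σ_Y/σ_X and passes through (μ_X, μ_Y).
E[Y | X=-7.8] = 0.6 + (-0.85)·(3.4/4.9)·(-7.8 − (1.5)) = 0.6 + (-0.5898)·(-9.3) = 6.0851.

6.0851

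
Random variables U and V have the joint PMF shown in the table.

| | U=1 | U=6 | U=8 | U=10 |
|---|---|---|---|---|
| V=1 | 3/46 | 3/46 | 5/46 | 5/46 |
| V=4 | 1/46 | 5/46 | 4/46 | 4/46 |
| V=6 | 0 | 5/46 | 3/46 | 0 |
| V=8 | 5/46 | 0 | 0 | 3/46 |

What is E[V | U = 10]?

P(U = 10) = 6/23.
Σ V·P over the event = 1·(5/46) + 4·(4/46) + 8·(3/46) = 45/46.
E[V | U = 10] = (45/46) / (6/23) = 15/4.

15/4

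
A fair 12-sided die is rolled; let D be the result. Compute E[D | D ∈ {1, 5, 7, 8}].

P(D ∈ {1, 5, 7, 8}) = 1/3.
Σ over the event: 1·1/12 + 5·1/12 + 7·1/12 + 8·1/12 = 7/4.
E[D | D ∈ {1, 5, 7, 8}] = (7/4) / (1/3) = 21/4.

21/4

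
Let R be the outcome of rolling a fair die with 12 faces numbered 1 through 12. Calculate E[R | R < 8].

Given R < 8, R is equally likely to be any of {1, 2, 3, 4, 5, 6, 7}.
E[R | R < 8] = (1 + 2 + 3 + 4 + 5 + 6 + 7) / 7 = 4.

4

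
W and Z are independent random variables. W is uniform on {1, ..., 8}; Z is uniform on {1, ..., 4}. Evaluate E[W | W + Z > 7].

46/7

P(W + Z > 7) = 7/16.
Summing W·P(x,y) over outcomes with W + Z > 7 gives 23/8.
E[W | W + Z > 7] = (23/8) / (7/16) = 46/7.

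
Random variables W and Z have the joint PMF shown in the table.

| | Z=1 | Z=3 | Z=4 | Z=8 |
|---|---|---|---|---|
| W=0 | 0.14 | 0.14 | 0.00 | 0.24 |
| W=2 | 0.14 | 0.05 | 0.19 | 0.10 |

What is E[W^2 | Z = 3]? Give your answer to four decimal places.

P(Z = 3) = 0.19.
Σ W^2·P over the event = 0·(0.14) + 4·(0.05) = 0.20.
E[W^2 | Z = 3] = (0.20) / (0.19) = 1.0526.

1.0526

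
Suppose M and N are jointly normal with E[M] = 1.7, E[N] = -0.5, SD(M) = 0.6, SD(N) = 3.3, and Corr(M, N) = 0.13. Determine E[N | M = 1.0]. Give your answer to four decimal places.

E[N | M=x] = μ_N + ρ(σ_N/σ_M)(x − μ_M) for jointly normal variables.
E[N | M=1.0] = -0.5 + (0.13)·(3.3/0.6)·(1.0 − (1.7)) = -0.5 + (0.715)·(-0.7) = -1.0005.

-1.0005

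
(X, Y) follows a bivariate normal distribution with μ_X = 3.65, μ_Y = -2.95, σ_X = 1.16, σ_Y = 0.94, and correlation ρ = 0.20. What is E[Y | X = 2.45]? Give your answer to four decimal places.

For a bivariate normal, E[Y | X=x] = μ_Y + ρ·(σ_Y/σ_X)·(x − μ_X).
E[Y | X=2.45] = -2.95 + (0.20)·(0.94/1.16)·(2.45 − (3.65)) = -2.95 + (0.16207)·(-1.2) = -3.1445.

-3.1445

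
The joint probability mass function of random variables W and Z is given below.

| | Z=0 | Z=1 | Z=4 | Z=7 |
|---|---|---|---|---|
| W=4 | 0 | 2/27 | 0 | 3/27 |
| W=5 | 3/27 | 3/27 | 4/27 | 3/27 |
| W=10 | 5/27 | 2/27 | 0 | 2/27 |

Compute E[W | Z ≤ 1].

P(Z ≤ 1) = 5/9.
Σ W·P over the event = 4·(2/27) + 5·(3/27) + 5·(3/27) + 10·(5/27) + 10·(2/27) = 4.
E[W | Z ≤ 1] = (4) / (5/9) = 36/5.

36/5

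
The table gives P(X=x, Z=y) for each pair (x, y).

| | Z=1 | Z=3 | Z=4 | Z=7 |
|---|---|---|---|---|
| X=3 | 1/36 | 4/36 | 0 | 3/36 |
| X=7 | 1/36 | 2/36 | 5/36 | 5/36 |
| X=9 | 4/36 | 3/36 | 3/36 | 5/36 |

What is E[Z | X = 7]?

P(X = 7) = 13/36.
Σ Z·P over the event = 1·(1/36) + 3·(2/36) + 4·(5/36) + 7·(5/36) = 31/18.
E[Z | X = 7] = (31/18) / (13/36) = 62/13.

62/13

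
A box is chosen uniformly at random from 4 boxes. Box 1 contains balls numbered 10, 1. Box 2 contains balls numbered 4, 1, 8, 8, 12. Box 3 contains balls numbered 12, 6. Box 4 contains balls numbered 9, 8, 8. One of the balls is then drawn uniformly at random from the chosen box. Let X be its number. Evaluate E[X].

883/120

E[X | box 1] = (10+1)/2 = 11/2.
E[X | box 2] = (4+1+8+8+12)/5 = 33/5.
E[X | box 3] = (12+6)/2 = 9.
E[X | box 4] = (9+8+8)/3 = 25/3.
By the law of total expectation,
E[X] = (1/4)·(11/2) + (1/4)·(33/5) + (1/4)·(9) + (1/4)·(25/3) = 883/120.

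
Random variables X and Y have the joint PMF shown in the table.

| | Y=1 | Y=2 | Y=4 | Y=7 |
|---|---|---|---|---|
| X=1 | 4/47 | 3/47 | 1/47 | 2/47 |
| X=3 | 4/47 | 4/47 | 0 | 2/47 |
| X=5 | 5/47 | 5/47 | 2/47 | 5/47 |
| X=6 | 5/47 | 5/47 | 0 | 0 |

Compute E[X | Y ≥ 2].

114/29

P(Y ≥ 2) = 29/47.
Summing X·P(X=x,Y=y) over the conditioning event gives 114/47.
E[X | Y ≥ 2] = (114/47) / (29/47) = 114/29.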